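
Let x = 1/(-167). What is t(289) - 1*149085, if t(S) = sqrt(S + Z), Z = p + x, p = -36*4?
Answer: -149085 + sqrt(4043738)/167 ≈ -1.4907e+5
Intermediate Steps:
x = -1/167 ≈ -0.0059880
p = -144
Z = -24049/167 (Z = -144 - 1/167 = -24049/167 ≈ -144.01)
t(S) = sqrt(-24049/167 + S) (t(S) = sqrt(S - 24049/167) = sqrt(-24049/167 + S))
t(289) - 1*149085 = sqrt(-4016183 + 27889*289)/167 - 1*149085 = sqrt(-4016183 + 8059921)/167 - 149085 = sqrt(4043738)/167 - 149085 = -149085 + sqrt(4043738)/167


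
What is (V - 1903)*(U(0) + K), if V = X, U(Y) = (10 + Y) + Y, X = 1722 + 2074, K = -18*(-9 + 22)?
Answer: -424032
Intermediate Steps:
K = -234 (K = -18*13 = -234)
X = 3796
U(Y) = 10 + 2*Y
V = 3796
(V - 1903)*(U(0) + K) = (3796 - 1903)*((10 + 2*0) - 234) = 1893*((10 + 0) - 234) = 1893*(10 - 234) = 1893*(-224) = -424032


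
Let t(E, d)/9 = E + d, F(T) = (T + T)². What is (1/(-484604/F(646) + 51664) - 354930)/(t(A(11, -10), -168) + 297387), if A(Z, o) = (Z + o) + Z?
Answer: -7652323692010574/6381420909632559 ≈ -1.1992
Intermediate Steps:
A(Z, o) = o + 2*Z
F(T) = 4*T² (F(T) = (2*T)² = 4*T²)
t(E, d) = 9*E + 9*d (t(E, d) = 9*(E + d) = 9*E + 9*d)
(1/(-484604/F(646) + 51664) - 354930)/(t(A(11, -10), -168) + 297387) = (1/(-484604/(4*646²) + 51664) - 354930)/((9*(-10 + 2*11) + 9*(-168)) + 297387) = (1/(-484604/(4*417316) + 51664) - 354930)/((9*(-10 + 22) - 1512) + 297387) = (1/(-484604/1669264 + 51664) - 354930)/((9*12 - 1512) + 297387) = (1/(-484604*1/1669264 + 51664) - 354930)/((108 - 1512) + 297387) = (1/(-121151/417316 + 51664) - 354930)/(-1404 + 297387) = (1/(21560092673/417316) - 354930)/295983 = (417316/21560092673 - 354930)*(1/295983) = -7652323692010574/21560092673*1/295983 = -7652323692010574/6381420909632559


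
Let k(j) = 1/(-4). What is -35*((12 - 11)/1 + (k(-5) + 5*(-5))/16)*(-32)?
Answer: -1295/2 ≈ -647.50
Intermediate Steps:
k(j) = -¼
-35*((12 - 11)/1 + (k(-5) + 5*(-5))/16)*(-32) = -35*((12 - 11)/1 + (-¼ + 5*(-5))/16)*(-32) = -35*(1*1 + (-¼ - 25)*(1/16))*(-32) = -35*(1 - 101/4*1/16)*(-32) = -35*(1 - 101/64)*(-32) = -35*(-37/64)*(-32) = (1295/64)*(-32) = -1295/2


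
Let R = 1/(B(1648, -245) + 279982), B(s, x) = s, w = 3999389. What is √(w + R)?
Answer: √317213365856115730/281630 ≈ 1999.8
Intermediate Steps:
R = 1/281630 (R = 1/(1648 + 279982) = 1/281630 ≈ 3.5508e-6)
√(w + R) = √(3999389 + 1/281630) = √(1126347924071/281630) = √317213365856115730/281630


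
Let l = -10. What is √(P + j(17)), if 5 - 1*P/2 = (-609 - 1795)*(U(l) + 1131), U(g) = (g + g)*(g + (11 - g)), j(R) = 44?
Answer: 13*√25918 ≈ 2092.9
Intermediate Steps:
U(g) = 22*g (U(g) = (2*g)*11 = 22*g)
P = 4380098 (P = 10 - 2*(-609 - 1795)*(22*(-10) + 1131) = 10 - (-4808)*(-220 + 1131) = 10 - (-4808)*911 = 10 - 2*(-2190044) = 10 + 4380088 = 4380098)
√(P + j(17)) = √(4380098 + 44) = √4380142 = 13*√25918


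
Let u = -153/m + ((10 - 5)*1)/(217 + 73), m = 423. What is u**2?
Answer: 881721/7431076 ≈ 0.11865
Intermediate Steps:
u = -939/2726 (u = -153/423 + ((10 - 5)*1)/(217 + 73) = -153*1/423 + (5*1)/290 = -17/47 + 5*(1/290) = -17/47 + 1/58 = -939/2726 ≈ -0.34446)
u**2 = (-939/2726)**2 = 881721/7431076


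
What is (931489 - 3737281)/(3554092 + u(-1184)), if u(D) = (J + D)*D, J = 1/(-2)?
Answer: -233816/413045 ≈ -0.56608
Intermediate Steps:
J = -½ ≈ -0.50000
u(D) = D*(-½ + D) (u(D) = (-½ + D)*D = D*(-½ + D))
(931489 - 3737281)/(3554092 + u(-1184)) = (931489 - 3737281)/(3554092 - 1184*(-½ - 1184)) = -2805792/(3554092 - 1184*(-2369/2)) = -2805792/(3554092 + 1402448) = -2805792/4956540 = -2805792*1/4956540 = -233816/413045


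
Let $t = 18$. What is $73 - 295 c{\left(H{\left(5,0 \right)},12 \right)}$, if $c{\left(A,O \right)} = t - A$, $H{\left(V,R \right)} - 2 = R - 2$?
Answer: $-5237$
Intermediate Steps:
$H{\left(V,R \right)} = R$ ($H{\left(V,R \right)} = 2 + \left(R - 2\right) = 2 + \left(-2 + R\right) = R$)
$c{\left(A,O \right)} = 18 - A$
$73 - 295 c{\left(H{\left(5,0 \right)},12 \right)} = 73 - 295 \left(18 - 0\right) = 73 - 295 \left(18 + 0\right) = 73 - 5310 = -5237$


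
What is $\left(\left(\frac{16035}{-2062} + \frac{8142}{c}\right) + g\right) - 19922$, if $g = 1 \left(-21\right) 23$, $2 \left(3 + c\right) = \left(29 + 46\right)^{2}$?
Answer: $- \frac{78825522049}{3862126} \approx -20410.0$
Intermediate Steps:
$c = \frac{5619}{2}$ ($c = -3 + \frac{\left(29 + 46\right)^{2}}{2} = -3 + \frac{75^{2}}{2} = -3 + \frac{1}{2} \cdot 5625 = -3 + \frac{5625}{2} = \frac{5619}{2} \approx 2809.5$)
$g = -483$ ($g = \left(-21\right) 23 = -483$)
$\left(\left(\frac{16035}{-2062} + \frac{8142}{c}\right) + g\right) - 19922 = \left(\left(\frac{16035}{-2062} + \frac{8142}{\frac{5619}{2}}\right) - 483\right) - 19922 = \left(\left(16035 \left(- \frac{1}{2062}\right) + 8142 \cdot \frac{2}{5619}\right) - 483\right) - 19922 = \left(\left(- \frac{16035}{2062} + \frac{5428}{1873}\right) - 483\right) - 19922 = \left(- \frac{18841019}{3862126} - 483\right) - 19922 = - \frac{1884247877}{3862126} - 19922 = - \frac{78825522049}{3862126}$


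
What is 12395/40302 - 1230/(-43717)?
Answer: 591443675/1761882534 ≈ 0.33569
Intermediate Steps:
12395/40302 - 1230/(-43717) = 12395*(1/40302) - 1230*(-1/43717) = 12395/40302 + 1230/43717 = 591443675/1761882534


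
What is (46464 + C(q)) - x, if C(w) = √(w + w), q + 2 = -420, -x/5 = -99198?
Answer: -449526 + 2*I*√211 ≈ -4.4953e+5 + 29.052*I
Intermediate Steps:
x = 495990 (x = -5*(-99198) = 495990)
q = -422 (q = -2 - 420 = -422)
C(w) = √2*√w (C(w) = √(2*w) = √2*√w)
(46464 + C(q)) - x = (46464 + √2*√(-422)) - 1*495990 = (46464 + √2*(I*√422)) - 495990 = (46464 + 2*I*√211) - 495990 = -449526 + 2*I*√211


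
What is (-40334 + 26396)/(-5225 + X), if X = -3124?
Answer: 202/121 ≈ 1.6694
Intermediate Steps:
(-40334 + 26396)/(-5225 + X) = (-40334 + 26396)/(-5225 - 3124) = -13938/(-8349) = -13938*(-1/8349) = 202/121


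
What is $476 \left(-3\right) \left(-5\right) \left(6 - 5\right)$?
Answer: $7140$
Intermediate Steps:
$476 \left(-3\right) \left(-5\right) \left(6 - 5\right) = 476 \cdot 15 \cdot 1 = 476 \cdot 15 = 7140$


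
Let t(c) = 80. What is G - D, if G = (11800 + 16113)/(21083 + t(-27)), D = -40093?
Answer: 848516072/21163 ≈ 40094.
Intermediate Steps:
G = 27913/21163 (G = (11800 + 16113)/(21083 + 80) = 27913/21163 ≈ 1.3190)
G - D = 27913/21163 - 1*(-40093) = 27913/21163 + 40093 = 848516072/21163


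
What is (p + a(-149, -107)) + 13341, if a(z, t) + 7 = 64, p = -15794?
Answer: -2396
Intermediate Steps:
a(z, t) = 57 (a(z, t) = -7 + 64 = 57)
(p + a(-149, -107)) + 13341 = (-15794 + 57) + 13341 = -15737 + 13341 = -2396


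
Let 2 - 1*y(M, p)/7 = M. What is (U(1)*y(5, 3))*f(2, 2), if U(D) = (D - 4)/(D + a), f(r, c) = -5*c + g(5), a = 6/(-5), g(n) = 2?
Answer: 2520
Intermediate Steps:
a = -6/5 (a = 6*(-⅕) = -6/5 ≈ -1.2000)
y(M, p) = 14 - 7*M
f(r, c) = 2 - 5*c (f(r, c) = -5*c + 2 = 2 - 5*c)
U(D) = (-4 + D)/(-6/5 + D) (U(D) = (D - 4)/(D - 6/5) = (-4 + D)/(-6/5 + D))
(U(1)*y(5, 3))*f(2, 2) = ((5*(-4 + 1)/(-6 + 5*1))*(14 - 7*5))*(2 - 5*2) = ((5*(-3)/(-6 + 5))*(14 - 35))*(2 - 10) = ((5*(-3)/(-1))*(-21))*(-8) = ((5*(-1)*(-3))*(-21))*(-8) = (15*(-21))*(-8) = -315*(-8) = 2520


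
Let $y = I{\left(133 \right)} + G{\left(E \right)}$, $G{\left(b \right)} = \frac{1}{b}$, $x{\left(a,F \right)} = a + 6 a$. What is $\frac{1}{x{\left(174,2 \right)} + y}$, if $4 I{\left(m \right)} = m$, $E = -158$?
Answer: $\frac{316}{395393} \approx 0.00079921$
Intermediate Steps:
$I{\left(m \right)} = \frac{m}{4}$
$x{\left(a,F \right)} = 7 a$
$y = \frac{10505}{316}$ ($y = \frac{1}{4} \cdot 133 + \frac{1}{-158} = \frac{133}{4} - \frac{1}{158} = \frac{10505}{316} \approx 33.244$)
$\frac{1}{x{\left(174,2 \right)} + y} = \frac{1}{7 \cdot 174 + \frac{10505}{316}} = \frac{1}{1218 + \frac{10505}{316}} = \frac{1}{\frac{395393}{316}} = \frac{316}{395393}$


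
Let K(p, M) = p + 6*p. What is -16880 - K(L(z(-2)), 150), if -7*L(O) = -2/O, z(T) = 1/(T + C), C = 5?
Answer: -16886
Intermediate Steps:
z(T) = 1/(5 + T) (z(T) = 1/(T + 5) = 1/(5 + T))
L(O) = 2/(7*O) (L(O) = -(-2)/(7*O) = 2/(7*O))
K(p, M) = 7*p
-16880 - K(L(z(-2)), 150) = -16880 - 7*2/(7*(1/(5 - 2))) = -16880 - 7*2/(7*(1/3)) = -16880 - 7*2/(7*(⅓)) = -16880 - 7*(2/7)*3 = -16880 - 7*6/7 = -16880 - 1*6 = -16880 - 6 = -16886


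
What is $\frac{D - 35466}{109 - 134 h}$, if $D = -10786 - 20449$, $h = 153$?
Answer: $\frac{66701}{20393} \approx 3.2708$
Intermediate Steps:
$D = -31235$
$\frac{D - 35466}{109 - 134 h} = \frac{-31235 - 35466}{109 - 20502} = - \frac{66701}{109 - 20502} = - \frac{66701}{-20393} = \left(-66701\right) \left(- \frac{1}{20393}\right) = \frac{66701}{20393}$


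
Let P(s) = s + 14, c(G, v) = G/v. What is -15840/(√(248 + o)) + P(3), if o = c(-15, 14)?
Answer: 17 - 15840*√48398/3457 ≈ -991.02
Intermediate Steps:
o = -15/14 ≈ -1.0714
P(s) = 14 + s
-15840/(√(248 + o)) + P(3) = -15840/(√(248 - 15/14)) + (14 + 3) = -15840/(√(3457/14)) + 17 = -15840/(√48398/14) + 17 = -15840*√48398/3457 + 17 = 17 - 15840*√48398/3457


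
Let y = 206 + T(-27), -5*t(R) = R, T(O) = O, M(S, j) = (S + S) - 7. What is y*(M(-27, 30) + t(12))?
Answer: -56743/5 ≈ -11349.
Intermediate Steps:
M(S, j) = -7 + 2*S (M(S, j) = 2*S - 7 = -7 + 2*S)
t(R) = -R/5
y = 179 (y = 206 - 27 = 179)
y*(M(-27, 30) + t(12)) = 179*((-7 + 2*(-27)) - 1/5*12) = 179*((-7 - 54) - 12/5) = 179*(-61 - 12/5) = 179*(-317/5) = -56743/5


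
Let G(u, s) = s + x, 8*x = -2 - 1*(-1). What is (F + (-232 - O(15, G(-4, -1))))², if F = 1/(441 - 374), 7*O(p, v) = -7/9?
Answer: 19549632400/363609 ≈ 53766.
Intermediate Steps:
x = -⅛ (x = (-2 - 1*(-1))/8 = (-2 + 1)/8 = (⅛)*(-1) = -⅛ ≈ -0.12500)
G(u, s) = -⅛ + s (G(u, s) = s - ⅛ = -⅛ + s)
O(p, v) = -⅑ (O(p, v) = (-7/9)/7 = (-7*⅑)/7 = (⅐)*(-7/9) = -⅑)
F = 1/67 ≈ 0.014925
(F + (-232 - O(15, G(-4, -1))))² = (1/67 + (-232 - 1*(-⅑)))² = (1/67 + (-232 + ⅑))² = (1/67 - 2087/9)² = (-139820/603)² = 19549632400/363609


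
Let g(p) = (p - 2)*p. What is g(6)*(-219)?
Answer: -5256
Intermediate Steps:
g(p) = p*(-2 + p) (g(p) = (-2 + p)*p = p*(-2 + p))
g(6)*(-219) = (6*(-2 + 6))*(-219) = (6*4)*(-219) = 24*(-219) = -5256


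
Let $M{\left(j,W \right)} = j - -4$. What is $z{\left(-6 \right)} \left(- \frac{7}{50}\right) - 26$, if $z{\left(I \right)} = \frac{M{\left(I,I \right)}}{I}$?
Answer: $- \frac{3907}{150} \approx -26.047$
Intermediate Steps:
$M{\left(j,W \right)} = 4 + j$ ($M{\left(j,W \right)} = j + 4 = 4 + j$)
$z{\left(I \right)} = \frac{4 + I}{I}$
$z{\left(-6 \right)} \left(- \frac{7}{50}\right) - 26 = \frac{4 - 6}{-6} \left(- \frac{7}{50}\right) - 26 = \left(- \frac{1}{6}\right) \left(-2\right) \left(\left(-7\right) \frac{1}{50}\right) - 26 = \frac{1}{3} \left(- \frac{7}{50}\right) - 26 = - \frac{7}{150} - 26 = - \frac{3907}{150}$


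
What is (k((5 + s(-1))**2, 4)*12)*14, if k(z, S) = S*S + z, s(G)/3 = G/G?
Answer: 13440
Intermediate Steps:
s(G) = 3 (s(G) = 3*(G/G) = 3*1 = 3)
k(z, S) = z + S**2 (k(z, S) = S**2 + z = z + S**2)
(k((5 + s(-1))**2, 4)*12)*14 = (((5 + 3)**2 + 4**2)*12)*14 = ((8**2 + 16)*12)*14 = ((64 + 16)*12)*14 = (80*12)*14 = 960*14 = 13440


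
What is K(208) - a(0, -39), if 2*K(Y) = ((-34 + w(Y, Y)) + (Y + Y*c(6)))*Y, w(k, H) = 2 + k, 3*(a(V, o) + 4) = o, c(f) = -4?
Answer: -46575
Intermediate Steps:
a(V, o) = -4 + o/3
K(Y) = Y*(-32 - 2*Y)/2 (K(Y) = (((-34 + (2 + Y)) + (Y + Y*(-4)))*Y)/2 = (((-32 + Y) + (Y - 4*Y))*Y)/2 = (((-32 + Y) - 3*Y)*Y)/2 = ((-32 - 2*Y)*Y)/2 = (Y*(-32 - 2*Y))/2 = Y*(-32 - 2*Y)/2)
K(208) - a(0, -39) = 208*(-16 - 1*208) - (-4 + (⅓)*(-39)) = 208*(-16 - 208) - (-4 - 13) = 208*(-224) - 1*(-17) = -46592 + 17 = -46575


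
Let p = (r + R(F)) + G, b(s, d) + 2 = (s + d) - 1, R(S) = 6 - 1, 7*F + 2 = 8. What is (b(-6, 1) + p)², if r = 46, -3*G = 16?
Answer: 12769/9 ≈ 1418.8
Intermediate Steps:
G = -16/3 (G = -⅓*16 = -16/3 ≈ -5.3333)
F = 6/7 (F = -2/7 + (⅐)*8 = -2/7 + 8/7 = 6/7 ≈ 0.85714)
R(S) = 5
b(s, d) = -3 + d + s (b(s, d) = -2 + ((s + d) - 1) = -2 + ((d + s) - 1) = -2 + (-1 + d + s) = -3 + d + s)
p = 137/3 (p = (46 + 5) - 16/3 = 51 - 16/3 = 137/3 ≈ 45.667)
(b(-6, 1) + p)² = ((-3 + 1 - 6) + 137/3)² = (-8 + 137/3)² = (113/3)² = 12769/9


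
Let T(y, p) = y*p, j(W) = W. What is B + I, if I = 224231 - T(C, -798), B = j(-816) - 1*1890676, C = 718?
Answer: -1094297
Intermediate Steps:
T(y, p) = p*y
B = -1891492 (B = -816 - 1*1890676 = -816 - 1890676 = -1891492)
I = 797195 (I = 224231 - (-798)*718 = 224231 - 1*(-572964) = 224231 + 572964 = 797195)
B + I = -1891492 + 797195 = -1094297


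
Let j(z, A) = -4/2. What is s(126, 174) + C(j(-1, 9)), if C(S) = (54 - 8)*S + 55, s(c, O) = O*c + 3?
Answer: 21890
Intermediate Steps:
s(c, O) = 3 + O*c
j(z, A) = -2 (j(z, A) = -4*½ = -2)
C(S) = 55 + 46*S (C(S) = 46*S + 55 = 55 + 46*S)
s(126, 174) + C(j(-1, 9)) = (3 + 174*126) + (55 + 46*(-2)) = (3 + 21924) + (55 - 92) = 21927 - 37 = 21890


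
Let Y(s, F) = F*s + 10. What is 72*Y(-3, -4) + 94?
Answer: 1678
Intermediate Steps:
Y(s, F) = 10 + F*s
72*Y(-3, -4) + 94 = 72*(10 - 4*(-3)) + 94 = 72*(10 + 12) + 94 = 72*22 + 94 = 1584 + 94 = 1678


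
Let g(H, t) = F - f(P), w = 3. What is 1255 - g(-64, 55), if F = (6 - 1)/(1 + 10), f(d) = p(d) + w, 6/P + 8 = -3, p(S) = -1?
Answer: 13822/11 ≈ 1256.5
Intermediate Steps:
P = -6/11 (P = 6/(-8 - 3) = 6/(-11) = 6*(-1/11) = -6/11 ≈ -0.54545)
f(d) = 2 (f(d) = -1 + 3 = 2)
F = 5/11 ≈ 0.45455
g(H, t) = -17/11 (g(H, t) = 5/11 - 1*2 = 5/11 - 2 = -17/11)
1255 - g(-64, 55) = 1255 - 1*(-17/11) = 1255 + 17/11 = 13822/11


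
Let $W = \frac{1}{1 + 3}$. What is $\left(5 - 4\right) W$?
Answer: $\frac{1}{4} \approx 0.25$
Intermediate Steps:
$W = \frac{1}{4} \approx 0.25$
$\left(5 - 4\right) W = \left(5 - 4\right) \frac{1}{4} = 1 \cdot \frac{1}{4} = \frac{1}{4}$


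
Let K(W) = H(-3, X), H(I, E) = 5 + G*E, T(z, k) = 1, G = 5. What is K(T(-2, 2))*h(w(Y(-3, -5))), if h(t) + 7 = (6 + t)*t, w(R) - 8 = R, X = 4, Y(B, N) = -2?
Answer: 1625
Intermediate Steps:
H(I, E) = 5 + 5*E
K(W) = 25 (K(W) = 5 + 5*4 = 5 + 20 = 25)
w(R) = 8 + R
h(t) = -7 + t*(6 + t) (h(t) = -7 + (6 + t)*t = -7 + t*(6 + t))
K(T(-2, 2))*h(w(Y(-3, -5))) = 25*(-7 + (8 - 2)² + 6*(8 - 2)) = 25*(-7 + 6² + 6*6) = 25*(-7 + 36 + 36) = 25*65 = 1625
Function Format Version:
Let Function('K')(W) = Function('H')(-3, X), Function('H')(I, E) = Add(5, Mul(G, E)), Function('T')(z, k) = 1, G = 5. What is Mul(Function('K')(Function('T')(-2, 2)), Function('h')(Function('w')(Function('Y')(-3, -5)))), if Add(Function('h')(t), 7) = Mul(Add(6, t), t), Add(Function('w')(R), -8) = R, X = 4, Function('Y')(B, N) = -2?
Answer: 1625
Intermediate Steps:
Function('H')(I, E) = Add(5, Mul(5, E))
Function('K')(W) = 25 (Function('K')(W) = Add(5, Mul(5, 4)) = Add(5, 20) = 25)
Function('w')(R) = Add(8, R)
Function('h')(t) = Add(-7, Mul(t, Add(6, t))) (Function('h')(t) = Add(-7, Mul(Add(6, t), t)) = Add(-7, Mul(t, Add(6, t))))
Mul(Function('K')(Function('T')(-2, 2)), Function('h')(Function('w')(Function('Y')(-3, -5)))) = Mul(25, Add(-7, Pow(Add(8, -2), 2), Mul(6, Add(8, -2)))) = Mul(25, Add(-7, Pow(6, 2), Mul(6, 6))) = Mul(25, Add(-7, 36, 36)) = Mul(25, 65) = 1625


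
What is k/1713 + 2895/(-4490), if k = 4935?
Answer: 1146601/512758 ≈ 2.2361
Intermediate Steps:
k/1713 + 2895/(-4490) = 4935/1713 + 2895/(-4490) = 4935*(1/1713) + 2895*(-1/4490) = 1645/571 - 579/898 = 1146601/512758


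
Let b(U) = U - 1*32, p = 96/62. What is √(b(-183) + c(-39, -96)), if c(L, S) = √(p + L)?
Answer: √(-206615 + 93*I*√3999)/31 ≈ 0.20866 + 14.664*I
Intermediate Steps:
p = 48/31 (p = 96*(1/62) = 48/31 ≈ 1.5484)
b(U) = -32 + U (b(U) = U - 32 = -32 + U)
c(L, S) = √(48/31 + L)
√(b(-183) + c(-39, -96)) = √((-32 - 183) + √(1488 + 961*(-39))/31) = √(-215 + √(1488 - 37479)/31) = √(-215 + √(-35991)/31) = √(-215 + (3*I*√3999)/31) = √(-215 + 3*I*√3999/31)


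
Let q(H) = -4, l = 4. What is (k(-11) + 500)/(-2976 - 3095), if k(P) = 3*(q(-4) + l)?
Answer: -500/6071 ≈ -0.082359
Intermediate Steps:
k(P) = 0 (k(P) = 3*(-4 + 4) = 3*0 = 0)
(k(-11) + 500)/(-2976 - 3095) = (0 + 500)/(-2976 - 3095) = 500/(-6071) = 500*(-1/6071) = -500/6071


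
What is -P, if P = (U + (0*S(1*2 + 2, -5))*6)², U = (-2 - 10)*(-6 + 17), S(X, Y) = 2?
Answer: -17424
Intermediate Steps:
U = -132 (U = -12*11 = -132)
P = 17424 (P = (-132 + (0*2)*6)² = (-132 + 0*6)² = (-132 + 0)² = (-132)² = 17424)
-P = -1*17424 = -17424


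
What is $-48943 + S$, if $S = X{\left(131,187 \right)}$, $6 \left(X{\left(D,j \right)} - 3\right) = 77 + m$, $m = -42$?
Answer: $- \frac{293605}{6} \approx -48934.0$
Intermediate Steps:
$X{\left(D,j \right)} = \frac{53}{6}$ ($X{\left(D,j \right)} = 3 + \frac{77 - 42}{6} = 3 + \frac{1}{6} \cdot 35 = 3 + \frac{35}{6} = \frac{53}{6}$)
$S = \frac{53}{6} \approx 8.8333$
$-48943 + S = -48943 + \frac{53}{6} = - \frac{293605}{6}$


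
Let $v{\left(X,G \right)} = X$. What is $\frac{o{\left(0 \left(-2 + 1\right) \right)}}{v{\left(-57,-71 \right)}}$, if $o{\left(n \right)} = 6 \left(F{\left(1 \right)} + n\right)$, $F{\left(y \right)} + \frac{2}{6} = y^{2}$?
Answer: $- \frac{4}{57} \approx -0.070175$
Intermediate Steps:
$F{\left(y \right)} = - \frac{1}{3} + y^{2}$
$o{\left(n \right)} = 4 + 6 n$ ($o{\left(n \right)} = 6 \left(\left(- \frac{1}{3} + 1^{2}\right) + n\right) = 6 \left(\left(- \frac{1}{3} + 1\right) + n\right) = 6 \left(\frac{2}{3} + n\right) = 4 + 6 n$)
$\frac{o{\left(0 \left(-2 + 1\right) \right)}}{v{\left(-57,-71 \right)}} = \frac{4 + 6 \cdot 0 \left(-2 + 1\right)}{-57} = \left(4 + 6 \cdot 0 \left(-1\right)\right) \left(- \frac{1}{57}\right) = \left(4 + 6 \cdot 0\right) \left(- \frac{1}{57}\right) = \left(4 + 0\right) \left(- \frac{1}{57}\right) = 4 \left(- \frac{1}{57}\right) = - \frac{4}{57}$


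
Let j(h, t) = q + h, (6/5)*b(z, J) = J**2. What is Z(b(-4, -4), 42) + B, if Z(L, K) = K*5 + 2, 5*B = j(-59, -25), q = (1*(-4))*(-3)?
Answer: 1013/5 ≈ 202.60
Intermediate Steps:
q = 12 (q = -4*(-3) = 12)
b(z, J) = 5*J**2/6
j(h, t) = 12 + h
B = -47/5 (B = (12 - 59)/5 = (1/5)*(-47) = -47/5 ≈ -9.4000)
Z(L, K) = 2 + 5*K (Z(L, K) = 5*K + 2 = 2 + 5*K)
Z(b(-4, -4), 42) + B = (2 + 5*42) - 47/5 = (2 + 210) - 47/5 = 212 - 47/5 = 1013/5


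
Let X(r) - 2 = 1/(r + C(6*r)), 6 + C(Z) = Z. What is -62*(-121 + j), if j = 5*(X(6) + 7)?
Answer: 84661/18 ≈ 4703.4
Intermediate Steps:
C(Z) = -6 + Z
X(r) = 2 + 1/(-6 + 7*r) (X(r) = 2 + 1/(r + (-6 + 6*r)) = 2 + 1/(-6 + 7*r))
j = 1625/36 (j = 5*((-11 + 14*6)/(-6 + 7*6) + 7) = 5*((-11 + 84)/(-6 + 42) + 7) = 5*(73/36 + 7) = 5*(325/36) = 1625/36 ≈ 45.139)
-62*(-121 + j) = -62*(-121 + 1625/36) = -62*(-2731/36) = 84661/18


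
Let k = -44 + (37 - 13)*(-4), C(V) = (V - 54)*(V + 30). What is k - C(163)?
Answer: -21177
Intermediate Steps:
C(V) = (-54 + V)*(30 + V)
k = -140 (k = -44 + 24*(-4) = -44 - 96 = -140)
k - C(163) = -140 - (-1620 + 163**2 - 24*163) = -140 - (-1620 + 26569 - 3912) = -140 - 1*21037 = -140 - 21037 = -21177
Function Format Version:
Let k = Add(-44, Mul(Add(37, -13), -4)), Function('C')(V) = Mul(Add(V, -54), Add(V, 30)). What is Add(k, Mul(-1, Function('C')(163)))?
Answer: -21177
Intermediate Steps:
Function('C')(V) = Mul(Add(-54, V), Add(30, V))
k = -140 (k = Add(-44, Mul(24, -4)) = Add(-44, -96) = -140)
Add(k, Mul(-1, Function('C')(163))) = Add(-140, Mul(-1, Add(-1620, Pow(163, 2), Mul(-24, 163)))) = Add(-140, Mul(-1, Add(-1620, 26569, -3912))) = Add(-140, Mul(-1, 21037)) = Add(-140, -21037) = -21177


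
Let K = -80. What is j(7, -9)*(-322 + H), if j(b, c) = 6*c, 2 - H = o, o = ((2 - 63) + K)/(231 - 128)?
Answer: 1772226/103 ≈ 17206.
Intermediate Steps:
o = -141/103 (o = ((2 - 63) - 80)/(231 - 128) = (-61 - 80)/103 = -141*1/103 = -141/103 ≈ -1.3689)
H = 347/103 (H = 2 - 1*(-141/103) = 2 + 141/103 = 347/103 ≈ 3.3689)
j(7, -9)*(-322 + H) = (6*(-9))*(-322 + 347/103) = -54*(-32819/103) = 1772226/103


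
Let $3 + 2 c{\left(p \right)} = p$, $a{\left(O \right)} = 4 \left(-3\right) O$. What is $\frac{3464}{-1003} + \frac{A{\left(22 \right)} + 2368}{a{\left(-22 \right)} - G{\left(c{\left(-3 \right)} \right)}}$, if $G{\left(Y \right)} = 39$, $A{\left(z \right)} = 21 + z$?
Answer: $\frac{1638833}{225675} \approx 7.2619$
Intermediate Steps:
$a{\left(O \right)} = - 12 O$
$c{\left(p \right)} = - \frac{3}{2} + \frac{p}{2}$
$\frac{3464}{-1003} + \frac{A{\left(22 \right)} + 2368}{a{\left(-22 \right)} - G{\left(c{\left(-3 \right)} \right)}} = \frac{3464}{-1003} + \frac{\left(21 + 22\right) + 2368}{\left(-12\right) \left(-22\right) - 39} = 3464 \left(- \frac{1}{1003}\right) + \frac{43 + 2368}{264 - 39} = - \frac{3464}{1003} + \frac{2411}{225} = \frac{1638833}{225675}$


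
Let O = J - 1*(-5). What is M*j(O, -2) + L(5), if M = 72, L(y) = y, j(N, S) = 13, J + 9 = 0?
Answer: 941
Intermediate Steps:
J = -9 (J = -9 + 0 = -9)
O = -4 (O = -9 - 1*(-5) = -9 + 5 = -4)
M*j(O, -2) + L(5) = 72*13 + 5 = 936 + 5 = 941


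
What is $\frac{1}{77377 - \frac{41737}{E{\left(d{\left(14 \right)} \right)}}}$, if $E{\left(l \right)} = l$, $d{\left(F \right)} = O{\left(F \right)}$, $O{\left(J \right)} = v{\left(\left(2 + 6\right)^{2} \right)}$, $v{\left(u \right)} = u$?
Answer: $\frac{64}{4910391} \approx 1.3034 \cdot 10^{-5}$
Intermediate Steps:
$O{\left(J \right)} = 64$ ($O{\left(J \right)} = \left(2 + 6\right)^{2} = 8^{2} = 64$)
$d{\left(F \right)} = 64$
$\frac{1}{77377 - \frac{41737}{E{\left(d{\left(14 \right)} \right)}}} = \frac{1}{77377 - \frac{41737}{64}} = \frac{1}{\frac{4910391}{64}} = \frac{64}{4910391}$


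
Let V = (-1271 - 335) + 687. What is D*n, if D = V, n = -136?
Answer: 124984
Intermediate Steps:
V = -919 (V = -1606 + 687 = -919)
D = -919
D*n = -919*(-136) = 124984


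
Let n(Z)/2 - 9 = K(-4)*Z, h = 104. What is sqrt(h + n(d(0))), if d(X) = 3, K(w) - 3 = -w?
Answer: 2*sqrt(41) ≈ 12.806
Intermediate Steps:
K(w) = 3 - w
n(Z) = 18 + 14*Z (n(Z) = 18 + 2*((3 - 1*(-4))*Z) = 18 + 2*((3 + 4)*Z) = 18 + 2*(7*Z) = 18 + 14*Z)
sqrt(h + n(d(0))) = sqrt(104 + (18 + 14*3)) = sqrt(104 + (18 + 42)) = sqrt(104 + 60) = sqrt(164) = 2*sqrt(41)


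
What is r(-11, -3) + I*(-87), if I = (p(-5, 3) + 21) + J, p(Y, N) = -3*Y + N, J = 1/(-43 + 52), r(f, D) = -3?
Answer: -10217/3 ≈ -3405.7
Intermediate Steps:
J = ⅑ (J = 1/9 = ⅑ ≈ 0.11111)
p(Y, N) = N - 3*Y
I = 352/9 (I = ((3 - 3*(-5)) + 21) + ⅑ = ((3 + 15) + 21) + ⅑ = (18 + 21) + ⅑ = 39 + ⅑ = 352/9 ≈ 39.111)
r(-11, -3) + I*(-87) = -3 + (352/9)*(-87) = -3 - 10208/3 = -10217/3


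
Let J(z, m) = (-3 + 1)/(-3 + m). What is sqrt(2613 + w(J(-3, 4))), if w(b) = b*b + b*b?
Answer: sqrt(2621) ≈ 51.196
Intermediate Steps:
J(z, m) = -2/(-3 + m)
w(b) = 2*b**2 (w(b) = b**2 + b**2 = 2*b**2)
sqrt(2613 + w(J(-3, 4))) = sqrt(2613 + 2*(-2/(-3 + 4))**2) = sqrt(2613 + 2*(-2/1)**2) = sqrt(2613 + 2*(-2*1)**2) = sqrt(2613 + 2*(-2)**2) = sqrt(2613 + 2*4) = sqrt(2613 + 8) = sqrt(2621)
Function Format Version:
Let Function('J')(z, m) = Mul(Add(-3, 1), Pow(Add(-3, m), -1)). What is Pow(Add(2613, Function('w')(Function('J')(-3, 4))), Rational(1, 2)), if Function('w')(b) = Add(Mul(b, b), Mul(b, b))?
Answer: Pow(2621, Rational(1, 2)) ≈ 51.196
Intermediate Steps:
Function('J')(z, m) = Mul(-2, Pow(Add(-3, m), -1))
Function('w')(b) = Mul(2, Pow(b, 2)) (Function('w')(b) = Add(Pow(b, 2), Pow(b, 2)) = Mul(2, Pow(b, 2)))
Pow(Add(2613, Function('w')(Function('J')(-3, 4))), Rational(1, 2)) = Pow(Add(2613, Mul(2, Pow(Mul(-2, Pow(Add(-3, 4), -1)), 2))), Rational(1, 2)) = Pow(Add(2613, Mul(2, Pow(Mul(-2, Pow(1, -1)), 2))), Rational(1, 2)) = Pow(Add(2613, Mul(2, Pow(Mul(-2, 1), 2))), Rational(1, 2)) = Pow(Add(2613, Mul(2, Pow(-2, 2))), Rational(1, 2)) = Pow(Add(2613, Mul(2, 4)), Rational(1, 2)) = Pow(Add(2613, 8), Rational(1, 2)) = Pow(2621, Rational(1, 2))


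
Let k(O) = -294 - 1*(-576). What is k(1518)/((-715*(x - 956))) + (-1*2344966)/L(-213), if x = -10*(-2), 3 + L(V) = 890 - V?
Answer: -1188897527/557700 ≈ -2131.8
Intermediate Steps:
k(O) = 282 (k(O) = -294 + 576 = 282)
L(V) = 887 - V (L(V) = -3 + (890 - V) = 887 - V)
x = 20
k(1518)/((-715*(x - 956))) + (-1*2344966)/L(-213) = 282/((-715*(20 - 956))) + (-1*2344966)/(887 - 1*(-213)) = 282/((-715*(-936))) - 2344966/(887 + 213) = 282/669240 - 2344966/1100 = 282*(1/669240) - 2344966*1/1100 = 47/111540 - 1172483/550 = -1188897527/557700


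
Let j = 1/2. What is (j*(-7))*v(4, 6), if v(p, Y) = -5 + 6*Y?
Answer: -217/2 ≈ -108.50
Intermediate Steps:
j = ½ ≈ 0.50000
(j*(-7))*v(4, 6) = ((½)*(-7))*(-5 + 6*6) = -7*(-5 + 36)/2 = -7/2*31 = -217/2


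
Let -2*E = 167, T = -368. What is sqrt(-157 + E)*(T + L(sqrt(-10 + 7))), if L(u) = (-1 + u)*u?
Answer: sqrt(2886)/2 - 371*I*sqrt(962)/2 ≈ 26.861 - 5753.5*I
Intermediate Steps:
E = -167/2 (E = -1/2*167 = -167/2 ≈ -83.500)
L(u) = u*(-1 + u)
sqrt(-157 + E)*(T + L(sqrt(-10 + 7))) = sqrt(-157 - 167/2)*(-368 + sqrt(-10 + 7)*(-1 + sqrt(-10 + 7))) = sqrt(-481/2)*(-368 + sqrt(-3)*(-1 + sqrt(-3))) = (I*sqrt(962)/2)*(-368 + (I*sqrt(3))*(-1 + I*sqrt(3))) = (I*sqrt(962)/2)*(-368 + I*sqrt(3)*(-1 + I*sqrt(3))) = I*sqrt(962)*(-368 + I*sqrt(3)*(-1 + I*sqrt(3)))/2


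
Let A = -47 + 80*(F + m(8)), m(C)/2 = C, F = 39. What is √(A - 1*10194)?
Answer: 3*I*√649 ≈ 76.426*I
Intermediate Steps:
m(C) = 2*C
A = 4353 (A = -47 + 80*(39 + 2*8) = -47 + 80*(39 + 16) = -47 + 80*55 = -47 + 4400 = 4353)
√(A - 1*10194) = √(4353 - 1*10194) = √(4353 - 10194) = √(-5841) = 3*I*√649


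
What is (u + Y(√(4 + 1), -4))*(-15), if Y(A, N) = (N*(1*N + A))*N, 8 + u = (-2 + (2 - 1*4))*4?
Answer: 1320 - 240*√5 ≈ 783.34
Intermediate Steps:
u = -24 (u = -8 + (-2 + (2 - 1*4))*4 = -8 + (-2 + (2 - 4))*4 = -8 + (-2 - 2)*4 = -8 - 4*4 = -8 - 16 = -24)
Y(A, N) = N²*(A + N) (Y(A, N) = (N*(N + A))*N = (N*(A + N))*N = N²*(A + N))
(u + Y(√(4 + 1), -4))*(-15) = (-24 + (-4)²*(√(4 + 1) - 4))*(-15) = (-24 + 16*(√5 - 4))*(-15) = (-24 + 16*(-4 + √5))*(-15) = (-24 + (-64 + 16*√5))*(-15) = (-88 + 16*√5)*(-15) = 1320 - 240*√5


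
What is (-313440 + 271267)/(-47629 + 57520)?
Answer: -42173/9891 ≈ -4.2638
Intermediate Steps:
(-313440 + 271267)/(-47629 + 57520) = -42173/9891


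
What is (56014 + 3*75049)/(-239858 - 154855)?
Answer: -281161/394713 ≈ -0.71232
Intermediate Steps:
(56014 + 3*75049)/(-239858 - 154855) = (56014 + 225147)/(-394713) = 281161*(-1/394713) = -281161/394713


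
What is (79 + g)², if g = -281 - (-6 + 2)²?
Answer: 47524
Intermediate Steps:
g = -297 (g = -281 - 1*(-4)² = -281 - 1*16 = -281 - 16 = -297)
(79 + g)² = (79 - 297)² = (-218)² = 47524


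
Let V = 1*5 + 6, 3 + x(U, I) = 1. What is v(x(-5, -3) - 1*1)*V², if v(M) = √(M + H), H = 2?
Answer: 121*I ≈ 121.0*I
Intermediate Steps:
x(U, I) = -2 (x(U, I) = -3 + 1 = -2)
V = 11 (V = 5 + 6 = 11)
v(M) = √(2 + M) (v(M) = √(M + 2) = √(2 + M))
v(x(-5, -3) - 1*1)*V² = √(2 + (-2 - 1*1))*11² = √(2 + (-2 - 1))*121 = √(2 - 3)*121 = √(-1)*121 = I*121 = 121*I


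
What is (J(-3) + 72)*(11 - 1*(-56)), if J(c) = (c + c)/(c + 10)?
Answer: 33366/7 ≈ 4766.6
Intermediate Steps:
J(c) = 2*c/(10 + c) (J(c) = (2*c)/(10 + c) = 2*c/(10 + c))
(J(-3) + 72)*(11 - 1*(-56)) = (2*(-3)/(10 - 3) + 72)*(11 - 1*(-56)) = (2*(-3)/7 + 72)*(11 + 56) = (2*(-3)*(⅐) + 72)*67 = (-6/7 + 72)*67 = (498/7)*67 = 33366/7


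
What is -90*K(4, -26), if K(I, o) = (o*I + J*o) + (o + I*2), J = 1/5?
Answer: 11448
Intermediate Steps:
J = ⅕ ≈ 0.20000
K(I, o) = 2*I + 6*o/5 + I*o (K(I, o) = (o*I + o/5) + (o + I*2) = (I*o + o/5) + (o + 2*I) = (o/5 + I*o) + (o + 2*I) = 2*I + 6*o/5 + I*o)
-90*K(4, -26) = -90*(2*4 + (6/5)*(-26) + 4*(-26)) = -90*(8 - 156/5 - 104) = -90*(-636/5) = 11448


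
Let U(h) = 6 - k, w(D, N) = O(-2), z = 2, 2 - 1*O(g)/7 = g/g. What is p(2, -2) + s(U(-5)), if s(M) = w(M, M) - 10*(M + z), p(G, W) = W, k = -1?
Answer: -85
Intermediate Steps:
O(g) = 7 (O(g) = 14 - 7*g/g = 14 - 7*1 = 14 - 7 = 7)
w(D, N) = 7
U(h) = 7 (U(h) = 6 - 1*(-1) = 6 + 1 = 7)
s(M) = -13 - 10*M (s(M) = 7 - 10*(M + 2) = 7 - 10*(2 + M) = 7 - (20 + 10*M) = 7 + (-20 - 10*M) = -13 - 10*M)
p(2, -2) + s(U(-5)) = -2 + (-13 - 10*7) = -2 + (-13 - 70) = -2 - 83 = -85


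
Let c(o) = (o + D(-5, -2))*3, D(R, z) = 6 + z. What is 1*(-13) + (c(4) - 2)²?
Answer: 471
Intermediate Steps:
c(o) = 12 + 3*o (c(o) = (o + (6 - 2))*3 = (o + 4)*3 = (4 + o)*3 = 12 + 3*o)
1*(-13) + (c(4) - 2)² = 1*(-13) + ((12 + 3*4) - 2)² = -13 + ((12 + 12) - 2)² = -13 + (24 - 2)² = -13 + 22² = -13 + 484 = 471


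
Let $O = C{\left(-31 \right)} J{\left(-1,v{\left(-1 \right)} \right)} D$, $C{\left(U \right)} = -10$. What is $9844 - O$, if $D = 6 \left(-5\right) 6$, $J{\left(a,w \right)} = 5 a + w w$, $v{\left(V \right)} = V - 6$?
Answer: $-69356$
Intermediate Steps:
$v{\left(V \right)} = -6 + V$ ($v{\left(V \right)} = V - 6 = -6 + V$)
$J{\left(a,w \right)} = w^{2} + 5 a$ ($J{\left(a,w \right)} = 5 a + w^{2} = w^{2} + 5 a$)
$D = -180$ ($D = \left(-30\right) 6 = -180$)
$O = 79200$ ($O = - 10 \left(\left(-6 - 1\right)^{2} + 5 \left(-1\right)\right) \left(-180\right) = - 10 \left(\left(-7\right)^{2} - 5\right) \left(-180\right) = - 10 \left(49 - 5\right) \left(-180\right) = - 10 \cdot 44 \left(-180\right) = \left(-10\right) \left(-7920\right) = 79200$)
$9844 - O = 9844 - 79200 = -69356$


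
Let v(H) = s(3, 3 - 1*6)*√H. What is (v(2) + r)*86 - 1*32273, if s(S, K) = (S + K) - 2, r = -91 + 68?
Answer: -34251 - 172*√2 ≈ -34494.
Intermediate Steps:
r = -23
s(S, K) = -2 + K + S (s(S, K) = (K + S) - 2 = -2 + K + S)
v(H) = -2*√H (v(H) = (-2 + (3 - 1*6) + 3)*√H = (-2 + (3 - 6) + 3)*√H = (-2 - 3 + 3)*√H = -2*√H)
(v(2) + r)*86 - 1*32273 = (-2*√2 - 23)*86 - 1*32273 = (-23 - 2*√2)*86 - 32273 = (-1978 - 172*√2) - 32273 = -34251 - 172*√2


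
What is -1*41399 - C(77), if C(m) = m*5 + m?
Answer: -41861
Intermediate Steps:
C(m) = 6*m (C(m) = 5*m + m = 6*m)
-1*41399 - C(77) = -1*41399 - 6*77 = -41399 - 1*462 = -41399 - 462 = -41861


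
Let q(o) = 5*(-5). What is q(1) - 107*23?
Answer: -2486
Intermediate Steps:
q(o) = -25
q(1) - 107*23 = -25 - 107*23 = -25 - 2461 = -2486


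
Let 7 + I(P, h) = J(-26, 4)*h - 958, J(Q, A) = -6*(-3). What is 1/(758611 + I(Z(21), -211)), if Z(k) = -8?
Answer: 1/753848 ≈ 1.3265e-6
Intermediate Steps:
J(Q, A) = 18
I(P, h) = -965 + 18*h (I(P, h) = -7 + (18*h - 958) = -7 + (-958 + 18*h) = -965 + 18*h)
1/(758611 + I(Z(21), -211)) = 1/(758611 + (-965 + 18*(-211))) = 1/(758611 + (-965 - 3798)) = 1/(758611 - 4763) = 1/753848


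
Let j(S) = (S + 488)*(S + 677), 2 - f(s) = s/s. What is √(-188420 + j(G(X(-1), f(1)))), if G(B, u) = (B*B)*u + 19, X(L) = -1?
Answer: 2*√41414 ≈ 407.01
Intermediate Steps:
f(s) = 1 (f(s) = 2 - s/s = 2 - 1*1 = 2 - 1 = 1)
G(B, u) = 19 + u*B² (G(B, u) = B²*u + 19 = u*B² + 19 = 19 + u*B²)
j(S) = (488 + S)*(677 + S)
√(-188420 + j(G(X(-1), f(1)))) = √(-188420 + (330376 + (19 + 1*(-1)²)² + 1165*(19 + 1*(-1)²))) = √(-188420 + (330376 + (19 + 1*1)² + 1165*(19 + 1*1))) = √(-188420 + (330376 + (19 + 1)² + 1165*(19 + 1))) = √(-188420 + (330376 + 20² + 1165*20)) = √(-188420 + (330376 + 400 + 23300)) = √(-188420 + 354076) = √165656 = 2*√41414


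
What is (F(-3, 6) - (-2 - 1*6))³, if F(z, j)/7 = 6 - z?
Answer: 357911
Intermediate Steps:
F(z, j) = 42 - 7*z (F(z, j) = 7*(6 - z) = 42 - 7*z)
(F(-3, 6) - (-2 - 1*6))³ = ((42 - 7*(-3)) - (-2 - 1*6))³ = ((42 + 21) - (-2 - 6))³ = (63 - 1*(-8))³ = (63 + 8)³ = 71³ = 357911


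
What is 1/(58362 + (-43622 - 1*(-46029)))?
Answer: 1/60769 ≈ 1.6456e-5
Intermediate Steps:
1/(58362 + (-43622 - 1*(-46029))) = 1/(58362 + (-43622 + 46029)) = 1/(58362 + 2407) = 1/60769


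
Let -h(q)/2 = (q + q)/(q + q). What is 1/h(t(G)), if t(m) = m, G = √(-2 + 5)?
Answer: -½ ≈ -0.50000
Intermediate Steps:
G = √3 ≈ 1.7320
h(q) = -2 (h(q) = -2*(q + q)/(q + q) = -2*2*q/(2*q) = -2*2*q*1/(2*q) = -2*1 = -2)
1/h(t(G)) = 1/(-2) = -½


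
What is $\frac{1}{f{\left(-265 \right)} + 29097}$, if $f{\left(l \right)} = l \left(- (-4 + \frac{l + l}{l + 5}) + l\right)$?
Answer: $\frac{26}{2568857} \approx 1.0121 \cdot 10^{-5}$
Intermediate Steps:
$f{\left(l \right)} = l \left(4 + l - \frac{2 l}{5 + l}\right)$ ($f{\left(l \right)} = l \left(- (-4 + \frac{2 l}{5 + l}) + l\right) = l \left(\left(4 - \frac{2 l}{5 + l}\right) + l\right) = l \left(4 + l - \frac{2 l}{5 + l}\right)$)
$\frac{1}{f{\left(-265 \right)} + 29097} = \frac{1}{- \frac{265 \left(20 + \left(-265\right)^{2} + 7 \left(-265\right)\right)}{5 - 265} + 29097} = \frac{1}{- \frac{265 \left(20 + 70225 - 1855\right)}{-260} + 29097} = \frac{1}{\left(-265\right) \left(- \frac{1}{260}\right) 68390 + 29097} = \frac{1}{\frac{1812335}{26} + 29097} = \frac{1}{\frac{2568857}{26}} = \frac{26}{2568857}$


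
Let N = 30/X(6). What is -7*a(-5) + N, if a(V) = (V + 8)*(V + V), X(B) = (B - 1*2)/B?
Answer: 255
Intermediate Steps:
X(B) = (-2 + B)/B (X(B) = (B - 2)/B = (-2 + B)/B)
a(V) = 2*V*(8 + V) (a(V) = (8 + V)*(2*V) = 2*V*(8 + V))
N = 45 (N = 30/(((-2 + 6)/6)) = 30/(((⅙)*4)) = 30/(⅔) = 30*(3/2) = 45)
-7*a(-5) + N = -14*(-5)*(8 - 5) + 45 = -14*(-5)*3 + 45 = -7*(-30) + 45 = 210 + 45 = 255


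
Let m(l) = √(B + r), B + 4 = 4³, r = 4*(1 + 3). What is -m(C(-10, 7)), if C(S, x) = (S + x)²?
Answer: -2*√19 ≈ -8.7178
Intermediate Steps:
r = 16 (r = 4*4 = 16)
B = 60 (B = -4 + 4³ = -4 + 64 = 60)
m(l) = 2*√19 (m(l) = √(60 + 16) = √76 = 2*√19)
-m(C(-10, 7)) = -2*√19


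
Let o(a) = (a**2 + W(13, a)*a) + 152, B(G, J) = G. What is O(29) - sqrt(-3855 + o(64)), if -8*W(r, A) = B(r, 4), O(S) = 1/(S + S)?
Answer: -985/58 ≈ -16.983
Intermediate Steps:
O(S) = 1/(2*S)
W(r, A) = -r/8
o(a) = 152 + a**2 - 13*a/8 (o(a) = (a**2 + (-1/8*13)*a) + 152 = (a**2 - 13*a/8) + 152 = 152 + a**2 - 13*a/8)
O(29) - sqrt(-3855 + o(64)) = (1/2)/29 - sqrt(-3855 + (152 + 64**2 - 13/8*64)) = (1/2)*(1/29) - sqrt(-3855 + (152 + 4096 - 104)) = 1/58 - sqrt(-3855 + 4144) = 1/58 - sqrt(289) = 1/58 - 1*17 = 1/58 - 17 = -985/58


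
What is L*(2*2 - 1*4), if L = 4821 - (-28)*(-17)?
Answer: 0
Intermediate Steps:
L = 4345 (L = 4821 - 1*476 = 4821 - 476 = 4345)
L*(2*2 - 1*4) = 4345*(2*2 - 1*4) = 4345*(4 - 4) = 4345*0 = 0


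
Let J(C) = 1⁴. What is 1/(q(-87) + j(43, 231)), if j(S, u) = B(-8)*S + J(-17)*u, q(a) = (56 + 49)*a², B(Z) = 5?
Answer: 1/795191 ≈ 1.2576e-6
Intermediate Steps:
J(C) = 1
q(a) = 105*a²
j(S, u) = u + 5*S (j(S, u) = 5*S + 1*u = 5*S + u = u + 5*S)
1/(q(-87) + j(43, 231)) = 1/(105*(-87)² + (231 + 5*43)) = 1/(105*7569 + (231 + 215)) = 1/(794745 + 446) = 1/795191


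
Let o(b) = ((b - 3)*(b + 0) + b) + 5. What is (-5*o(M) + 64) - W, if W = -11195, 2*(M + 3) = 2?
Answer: 11194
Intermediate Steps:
M = -2 (M = -3 + (½)*2 = -3 + 1 = -2)
o(b) = 5 + b + b*(-3 + b) (o(b) = ((-3 + b)*b + b) + 5 = (b*(-3 + b) + b) + 5 = (b + b*(-3 + b)) + 5 = 5 + b + b*(-3 + b))
(-5*o(M) + 64) - W = (-5*(5 + (-2)² - 2*(-2)) + 64) - 1*(-11195) = (-5*(5 + 4 + 4) + 64) + 11195 = (-5*13 + 64) + 11195 = (-65 + 64) + 11195 = -1 + 11195 = 11194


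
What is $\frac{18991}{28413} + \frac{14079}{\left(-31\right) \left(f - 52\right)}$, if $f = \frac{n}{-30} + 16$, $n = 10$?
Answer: $\frac{180607210}{13715361} \approx 13.168$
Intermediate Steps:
$f = \frac{47}{3}$ ($f = \frac{10}{-30} + 16 = 10 \left(- \frac{1}{30}\right) + 16 = - \frac{1}{3} + 16 = \frac{47}{3} \approx 15.667$)
$\frac{18991}{28413} + \frac{14079}{\left(-31\right) \left(f - 52\right)} = \frac{18991}{28413} + \frac{14079}{\left(-31\right) \left(\frac{47}{3} - 52\right)} = 18991 \cdot \frac{1}{28413} + \frac{14079}{\left(-31\right) \left(- \frac{109}{3}\right)} = \frac{2713}{4059} + \frac{14079}{\frac{3379}{3}} = \frac{2713}{4059} + 14079 \cdot \frac{3}{3379} = \frac{2713}{4059} + \frac{42237}{3379} = \frac{180607210}{13715361}$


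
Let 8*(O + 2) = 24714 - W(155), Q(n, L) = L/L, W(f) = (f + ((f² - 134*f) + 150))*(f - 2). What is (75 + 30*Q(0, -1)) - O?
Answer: 260411/4 ≈ 65103.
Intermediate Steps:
W(f) = (-2 + f)*(150 + f² - 133*f) (W(f) = (f + (150 + f² - 134*f))*(-2 + f) = (150 + f² - 133*f)*(-2 + f) = (-2 + f)*(150 + f² - 133*f))
Q(n, L) = 1
O = -259991/4 (O = -2 + (24714 - (-300 + 155³ - 135*155² + 416*155))/8 = -2 + (24714 - (-300 + 3723875 - 135*24025 + 64480))/8 = -2 + (24714 - (-300 + 3723875 - 3243375 + 64480))/8 = -2 + (24714 - 1*544680)/8 = -2 + (24714 - 544680)/8 = -2 + (⅛)*(-519966) = -2 - 259983/4 = -259991/4 ≈ -64998.)
(75 + 30*Q(0, -1)) - O = (75 + 30*1) - 1*(-259991/4) = (75 + 30) + 259991/4 = 105 + 259991/4 = 260411/4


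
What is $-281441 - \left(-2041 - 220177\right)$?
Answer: $-59223$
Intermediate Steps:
$-281441 - \left(-2041 - 220177\right) = -281441 - -222218 = -281441 + 222218 = -59223$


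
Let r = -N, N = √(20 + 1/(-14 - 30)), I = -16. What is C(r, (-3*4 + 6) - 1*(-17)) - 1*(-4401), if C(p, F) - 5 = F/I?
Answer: 70485/16 ≈ 4405.3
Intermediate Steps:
N = √9669/22 (N = √(20 + 1/(-44)) = √(20 - 1/44) = √(879/44) = √9669/22 ≈ 4.4696)
r = -√9669/22 ≈ -4.4696
C(p, F) = 5 - F/16 (C(p, F) = 5 + F/(-16) = 5 + F*(-1/16) = 5 - F/16)
C(r, (-3*4 + 6) - 1*(-17)) - 1*(-4401) = (5 - ((-3*4 + 6) - 1*(-17))/16) - 1*(-4401) = (5 - ((-12 + 6) + 17)/16) + 4401 = (5 - (-6 + 17)/16) + 4401 = (5 - 1/16*11) + 4401 = (5 - 11/16) + 4401 = 69/16 + 4401 = 70485/16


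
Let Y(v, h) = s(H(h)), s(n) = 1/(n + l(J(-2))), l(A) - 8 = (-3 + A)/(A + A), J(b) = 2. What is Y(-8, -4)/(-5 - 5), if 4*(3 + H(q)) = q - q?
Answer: -2/95 ≈ -0.021053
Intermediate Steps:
H(q) = -3 (H(q) = -3 + (q - q)/4 = -3 + (¼)*0 = -3 + 0 = -3)
l(A) = 8 + (-3 + A)/(2*A) (l(A) = 8 + (-3 + A)/(A + A) = 8 + (-3 + A)/((2*A)) = 8 + (-3 + A)*(1/(2*A)) = 8 + (-3 + A)/(2*A))
s(n) = 1/(31/4 + n) (s(n) = 1/(n + (½)*(-3 + 17*2)/2) = 1/(n + (½)*(½)*(-3 + 34)) = 1/(n + (½)*(½)*31) = 1/(n + 31/4) = 1/(31/4 + n))
Y(v, h) = 4/19 (Y(v, h) = 4/(31 + 4*(-3)) = 4/(31 - 12) = 4/19)
Y(-8, -4)/(-5 - 5) = 4/(19*(-5 - 5)) = (4/19)/(-10) = (4/19)*(-⅒) = -2/95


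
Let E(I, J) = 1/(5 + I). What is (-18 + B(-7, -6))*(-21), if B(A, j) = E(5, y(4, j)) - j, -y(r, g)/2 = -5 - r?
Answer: 2499/10 ≈ 249.90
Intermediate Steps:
y(r, g) = 10 + 2*r (y(r, g) = -2*(-5 - r) = 10 + 2*r)
B(A, j) = ⅒ - j (B(A, j) = 1/(5 + 5) - j = 1/10 - j = ⅒ - j)
(-18 + B(-7, -6))*(-21) = (-18 + (⅒ - 1*(-6)))*(-21) = (-18 + (⅒ + 6))*(-21) = (-18 + 61/10)*(-21) = -119/10*(-21) = 2499/10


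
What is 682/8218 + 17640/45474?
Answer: 14664899/31142111 ≈ 0.47090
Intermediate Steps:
682/8218 + 17640/45474 = 682*(1/8218) + 17640*(1/45474) = 341/4109 + 2940/7579 = 14664899/31142111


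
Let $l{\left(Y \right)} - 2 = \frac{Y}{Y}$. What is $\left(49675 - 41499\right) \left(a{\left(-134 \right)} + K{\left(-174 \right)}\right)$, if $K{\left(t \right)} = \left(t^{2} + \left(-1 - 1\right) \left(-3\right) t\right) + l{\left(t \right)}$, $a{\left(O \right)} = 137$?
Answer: $240145472$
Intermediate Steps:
$l{\left(Y \right)} = 3$ ($l{\left(Y \right)} = 2 + \frac{Y}{Y} = 2 + 1 = 3$)
$K{\left(t \right)} = 3 + t^{2} + 6 t$ ($K{\left(t \right)} = \left(t^{2} + \left(-1 - 1\right) \left(-3\right) t\right) + 3 = \left(t^{2} + \left(-2\right) \left(-3\right) t\right) + 3 = \left(t^{2} + 6 t\right) + 3 = 3 + t^{2} + 6 t$)
$\left(49675 - 41499\right) \left(a{\left(-134 \right)} + K{\left(-174 \right)}\right) = \left(49675 - 41499\right) \left(137 + \left(3 + \left(-174\right)^{2} + 6 \left(-174\right)\right)\right) = 8176 \left(137 + \left(3 + 30276 - 1044\right)\right) = 8176 \left(137 + 29235\right) = 8176 \cdot 29372 = 240145472$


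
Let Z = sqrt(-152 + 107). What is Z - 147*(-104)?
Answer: 15288 + 3*I*sqrt(5) ≈ 15288.0 + 6.7082*I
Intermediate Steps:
Z = 3*I*sqrt(5) (Z = sqrt(-45) = 3*I*sqrt(5) ≈ 6.7082*I)
Z - 147*(-104) = 3*I*sqrt(5) - 147*(-104) = 3*I*sqrt(5) + 15288 = 15288 + 3*I*sqrt(5)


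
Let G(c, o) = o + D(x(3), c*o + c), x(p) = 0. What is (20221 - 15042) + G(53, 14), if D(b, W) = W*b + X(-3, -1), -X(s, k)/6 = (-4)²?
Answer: 5097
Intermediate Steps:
X(s, k) = -96 (X(s, k) = -6*(-4)² = -6*16 = -96)
D(b, W) = -96 + W*b (D(b, W) = W*b - 96 = -96 + W*b)
G(c, o) = -96 + o (G(c, o) = o + (-96 + (c*o + c)*0) = o + (-96 + (c + c*o)*0) = o + (-96 + 0) = o - 96 = -96 + o)
(20221 - 15042) + G(53, 14) = (20221 - 15042) + (-96 + 14) = 5179 - 82 = 5097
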